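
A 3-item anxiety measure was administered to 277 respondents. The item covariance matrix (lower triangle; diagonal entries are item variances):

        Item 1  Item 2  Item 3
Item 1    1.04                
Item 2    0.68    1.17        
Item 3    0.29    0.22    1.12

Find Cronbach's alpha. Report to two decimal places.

Σσ²ᵢ = 1.04 + 1.17 + 1.12 = 3.33
Σ_{i<j} σ_ij = 1.19
σ²_total = 3.33 + 2 × 1.19 = 5.71
α = (k/(k−1))·(1 − Σσ²ᵢ/σ²_total) = (3/2)·(1 − 3.33/5.71) = 0.63

Cronbach's alpha = 0.63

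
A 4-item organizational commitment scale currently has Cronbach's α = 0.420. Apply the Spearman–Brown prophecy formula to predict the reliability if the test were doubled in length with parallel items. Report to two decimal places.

Length factor m = 2
α' = m·α / (1 + (m−1)·α)
   = 2 × 0.420 / (1 + (2 − 1) × 0.420)
   = 0.8400 / 1.4200 = 0.59

predicted reliability = 0.59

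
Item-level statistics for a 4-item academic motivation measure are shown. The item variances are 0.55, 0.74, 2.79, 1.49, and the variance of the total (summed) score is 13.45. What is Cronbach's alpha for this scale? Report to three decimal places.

ΣVar(i) = 0.55 + 0.74 + 2.79 + 1.49 = 5.57
α = (k/(k−1))·(1 − ΣVar(i)/σ²_T) = (4/3)·(1 − 5.57/13.45) = 0.781

Cronbach's alpha = 0.781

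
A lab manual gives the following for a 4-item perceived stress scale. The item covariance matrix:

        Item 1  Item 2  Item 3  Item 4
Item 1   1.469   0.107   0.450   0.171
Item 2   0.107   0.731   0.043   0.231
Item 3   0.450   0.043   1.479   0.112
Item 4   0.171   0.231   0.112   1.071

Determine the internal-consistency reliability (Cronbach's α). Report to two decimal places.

Cronbach's α = 0.43

sum of item variances = 1.469 + 0.731 + 1.479 + 1.071 = 4.750
Σ_{i<j} σ_ij = 1.114
total variance = 4.750 + 2 × 1.114 = 6.978
α = (k/(k−1))·(1 − sum of item variances/total variance) = (4/3)·(1 − 4.750/6.978) = 0.43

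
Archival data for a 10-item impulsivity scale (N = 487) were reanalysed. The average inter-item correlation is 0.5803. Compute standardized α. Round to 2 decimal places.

Standardized α = k·r̄ / (1 + (k−1)·r̄) = 10 × 0.5803 / (1 + 9 × 0.5803)
  = 5.8030 / 6.2227 = 0.93

α = 0.93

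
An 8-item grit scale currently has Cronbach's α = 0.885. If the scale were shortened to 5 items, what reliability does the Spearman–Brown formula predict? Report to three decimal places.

Length factor m = 5/8 = 0.6250
α' = m·α / (1 − (1−m)·α)
   = 5/8 × 0.885 / (1 − (1 − 5/8) × 0.885)
   = 0.5531 / 0.6681 = 0.828

predicted reliability = 0.828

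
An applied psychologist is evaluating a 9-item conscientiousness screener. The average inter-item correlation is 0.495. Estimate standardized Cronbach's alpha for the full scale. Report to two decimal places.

Standardized α = k·r̄ / (1 + (k−1)·r̄) = 9 × 0.495 / (1 + 8 × 0.495)
  = 4.4550 / 4.9600 = 0.90

standardized Cronbach's alpha = 0.90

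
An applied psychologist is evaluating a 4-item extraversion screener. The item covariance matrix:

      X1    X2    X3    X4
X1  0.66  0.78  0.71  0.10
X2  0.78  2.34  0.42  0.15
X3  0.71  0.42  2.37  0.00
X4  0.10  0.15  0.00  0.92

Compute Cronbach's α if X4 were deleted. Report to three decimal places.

α = 0.624

Remaining items: X1, X2, X3 (k = 3).
ΣVar(i) = 0.66 + 2.34 + 2.37 = 5.37
total variance = 5.37 + 2 × 1.91 = 9.19
α (item deleted) = (3/2)·(1 − 5.37/9.19) = 0.624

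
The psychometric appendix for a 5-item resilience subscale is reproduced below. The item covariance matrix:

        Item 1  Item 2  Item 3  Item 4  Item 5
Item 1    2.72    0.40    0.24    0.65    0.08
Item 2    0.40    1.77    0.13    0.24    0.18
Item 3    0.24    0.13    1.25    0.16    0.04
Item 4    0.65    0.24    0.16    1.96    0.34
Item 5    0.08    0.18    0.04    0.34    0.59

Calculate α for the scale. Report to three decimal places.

Σσ²ᵢ = 2.72 + 1.77 + 1.25 + 1.96 + 0.59 = 8.29
Σ_{i<j} σ_ij = 2.46
Var(T) = 8.29 + 2 × 2.46 = 13.21
α = (k/(k−1))·(1 − Σσ²ᵢ/Var(T)) = (5/4)·(1 − 8.29/13.21) = 0.466

α = 0.466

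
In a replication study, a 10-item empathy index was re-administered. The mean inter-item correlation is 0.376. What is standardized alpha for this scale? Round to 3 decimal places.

Standardized α = k·r̄ / (1 + (k−1)·r̄) = 10 × 0.376 / (1 + 9 × 0.376)
  = 3.7600 / 4.3840 = 0.858

α = 0.858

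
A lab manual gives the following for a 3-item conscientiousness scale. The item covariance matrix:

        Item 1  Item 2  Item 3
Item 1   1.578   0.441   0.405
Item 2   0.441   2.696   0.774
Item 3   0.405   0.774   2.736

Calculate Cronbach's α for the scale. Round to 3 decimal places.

ΣVar(i) = 1.578 + 2.696 + 2.736 = 7.010
Sum of off-diagonal covariances = 1.620
Var(T) = 7.010 + 2 × 1.620 = 10.250
α = (k/(k−1))·(1 − ΣVar(i)/Var(T)) = (3/2)·(1 − 7.010/10.250) = 0.474

α = 0.474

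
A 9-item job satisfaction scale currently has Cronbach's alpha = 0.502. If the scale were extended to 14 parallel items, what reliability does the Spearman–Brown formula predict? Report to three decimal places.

predicted reliability = 0.611

Length factor m = 14/9 = 1.5556
α' = m·α / (1 + (m−1)·α)
   = 14/9 × 0.502 / (1 + (14/9 − 1) × 0.502)
   = 0.7809 / 1.2789 = 0.611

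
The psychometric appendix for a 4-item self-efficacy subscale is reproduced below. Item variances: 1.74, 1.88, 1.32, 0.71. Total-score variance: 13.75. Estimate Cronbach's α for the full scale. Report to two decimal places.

Cronbach's α = 0.79

ΣVar(i) = 1.74 + 1.88 + 1.32 + 0.71 = 5.65
α = (k/(k−1))·(1 − ΣVar(i)/σ²_T) = (4/3)·(1 − 5.65/13.75) = 0.79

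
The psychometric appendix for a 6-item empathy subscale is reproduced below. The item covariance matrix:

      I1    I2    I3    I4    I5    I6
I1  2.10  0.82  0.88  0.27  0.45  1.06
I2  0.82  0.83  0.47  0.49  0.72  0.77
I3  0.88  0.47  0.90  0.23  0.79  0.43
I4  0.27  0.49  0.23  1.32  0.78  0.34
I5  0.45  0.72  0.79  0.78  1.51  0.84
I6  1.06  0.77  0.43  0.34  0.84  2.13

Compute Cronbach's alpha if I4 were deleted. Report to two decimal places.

Remaining items: I1, I2, I3, I5, I6 (k = 5).
Σσᵢ² = 2.10 + 0.83 + 0.90 + 1.51 + 2.13 = 7.47
σ²_T = 7.47 + 2 × 7.23 = 21.93
α (item deleted) = (5/4)·(1 − 7.47/21.93) = 0.82

Cronbach's alpha = 0.82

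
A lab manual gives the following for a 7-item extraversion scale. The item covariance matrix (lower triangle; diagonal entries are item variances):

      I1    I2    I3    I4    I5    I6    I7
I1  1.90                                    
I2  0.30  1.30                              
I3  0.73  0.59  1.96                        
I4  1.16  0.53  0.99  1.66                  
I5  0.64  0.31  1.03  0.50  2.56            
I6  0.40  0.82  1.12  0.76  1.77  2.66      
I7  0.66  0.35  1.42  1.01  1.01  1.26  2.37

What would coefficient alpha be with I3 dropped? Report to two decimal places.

Remaining items: I1, I2, I4, I5, I6, I7 (k = 6).
Σσ²ᵢ = 1.90 + 1.30 + 1.66 + 2.56 + 2.66 + 2.37 = 12.45
total variance = 12.45 + 2 × 11.48 = 35.41
α (item deleted) = (6/5)·(1 − 12.45/35.41) = 0.78

coefficient alpha = 0.78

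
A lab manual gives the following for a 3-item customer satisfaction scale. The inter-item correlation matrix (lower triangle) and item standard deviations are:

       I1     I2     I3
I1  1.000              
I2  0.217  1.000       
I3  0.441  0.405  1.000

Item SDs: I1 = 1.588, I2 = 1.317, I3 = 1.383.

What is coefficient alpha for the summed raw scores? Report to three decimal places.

Σσ²ᵢ = 1.588² + 1.317² + 1.383² = 6.1689
Covariances σ_ij = r_ij · s_i · s_j:
  σ(I1,I2) = 0.217 × 1.588 × 1.317 = 0.4538
  σ(I1,I3) = 0.441 × 1.588 × 1.383 = 0.9685
  σ(I2,I3) = 0.405 × 1.317 × 1.383 = 0.7377
σ²_T = Σσ²ᵢ + 2·Σσ_ij = 6.1689 + 2 × 2.1600 = 10.4889
α = (3/2)·(1 − 6.1689/10.4889) = 0.618

coefficient alpha = 0.618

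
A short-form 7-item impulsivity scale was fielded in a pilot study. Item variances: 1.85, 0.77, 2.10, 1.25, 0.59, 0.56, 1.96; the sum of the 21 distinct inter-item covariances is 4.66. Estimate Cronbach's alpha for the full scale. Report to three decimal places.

Cronbach's alpha = 0.591

Σσᵢ² = 1.85 + 0.77 + 2.10 + 1.25 + 0.59 + 0.56 + 1.96 = 9.08
Sum of distinct covariances = 4.66
σ²_T = Σσᵢ² + 2·Σcov = 9.08 + 2 × 4.66 = 18.40
α = (7/6)·(1 − 9.08/18.40) = 0.591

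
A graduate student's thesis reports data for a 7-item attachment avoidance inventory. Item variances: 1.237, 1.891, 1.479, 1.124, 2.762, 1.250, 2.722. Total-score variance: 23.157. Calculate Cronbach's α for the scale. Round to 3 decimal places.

ΣVar(i) = 1.237 + 1.891 + 1.479 + 1.124 + 2.762 + 1.250 + 2.722 = 12.465
α = (k/(k−1))·(1 − ΣVar(i)/σ²_total) = (7/6)·(1 − 12.465/23.157) = 0.539

Cronbach's α = 0.539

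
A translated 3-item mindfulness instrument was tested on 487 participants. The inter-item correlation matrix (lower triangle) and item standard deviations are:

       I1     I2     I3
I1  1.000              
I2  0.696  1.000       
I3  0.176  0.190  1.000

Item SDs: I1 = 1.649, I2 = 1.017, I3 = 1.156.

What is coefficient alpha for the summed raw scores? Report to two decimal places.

Σσ²ᵢ = 1.649² + 1.017² + 1.156² = 5.0898
Covariances σ_ij = r_ij · s_i · s_j:
  σ(I1,I2) = 0.696 × 1.649 × 1.017 = 1.1672
  σ(I1,I3) = 0.176 × 1.649 × 1.156 = 0.3355
  σ(I2,I3) = 0.190 × 1.017 × 1.156 = 0.2234
σ²_T = Σσ²ᵢ + 2·Σσ_ij = 5.0898 + 2 × 1.7261 = 8.5420
α = (3/2)·(1 − 5.0898/8.5420) = 0.61

α = 0.61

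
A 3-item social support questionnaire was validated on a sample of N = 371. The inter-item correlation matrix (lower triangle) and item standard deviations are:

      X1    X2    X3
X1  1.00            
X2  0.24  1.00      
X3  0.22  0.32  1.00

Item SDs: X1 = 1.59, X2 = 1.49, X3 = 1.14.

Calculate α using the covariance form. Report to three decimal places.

α = 0.500

Σσ²ᵢ = 1.59² + 1.49² + 1.14² = 6.0478
Covariances σ_ij = r_ij · s_i · s_j:
  σ(X1,X2) = 0.24 × 1.59 × 1.49 = 0.5686
  σ(X1,X3) = 0.22 × 1.59 × 1.14 = 0.3988
  σ(X2,X3) = 0.32 × 1.49 × 1.14 = 0.5436
σ²_T = Σσ²ᵢ + 2·Σσ_ij = 6.0478 + 2 × 1.5110 = 9.0698
α = (3/2)·(1 − 6.0478/9.0698) = 0.500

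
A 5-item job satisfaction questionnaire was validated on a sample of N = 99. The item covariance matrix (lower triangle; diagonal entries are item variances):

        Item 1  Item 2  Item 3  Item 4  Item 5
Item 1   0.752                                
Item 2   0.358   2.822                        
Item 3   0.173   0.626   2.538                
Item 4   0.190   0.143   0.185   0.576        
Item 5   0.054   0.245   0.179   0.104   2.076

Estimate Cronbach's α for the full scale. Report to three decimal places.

Cronbach's α = 0.425

Σσᵢ² = 0.752 + 2.822 + 2.538 + 0.576 + 2.076 = 8.764
Sum of the distinct covariances = 2.257
total variance = 8.764 + 2 × 2.257 = 13.278
α = (k/(k−1))·(1 − Σσᵢ²/total variance) = (5/4)·(1 − 8.764/13.278) = 0.425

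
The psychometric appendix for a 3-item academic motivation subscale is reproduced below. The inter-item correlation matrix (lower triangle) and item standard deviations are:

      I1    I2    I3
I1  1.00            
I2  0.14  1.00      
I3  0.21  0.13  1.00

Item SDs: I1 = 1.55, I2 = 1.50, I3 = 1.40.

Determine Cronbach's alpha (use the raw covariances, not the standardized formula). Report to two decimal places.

Cronbach's alpha = 0.36

Σσ²ᵢ = 1.55² + 1.50² + 1.40² = 6.6125
Covariances σ_ij = r_ij · s_i · s_j:
  σ(I1,I2) = 0.14 × 1.55 × 1.50 = 0.3255
  σ(I1,I3) = 0.21 × 1.55 × 1.40 = 0.4557
  σ(I2,I3) = 0.13 × 1.50 × 1.40 = 0.2730
σ²_T = Σσ²ᵢ + 2·Σσ_ij = 6.6125 + 2 × 1.0542 = 8.7209
α = (3/2)·(1 − 6.6125/8.7209) = 0.36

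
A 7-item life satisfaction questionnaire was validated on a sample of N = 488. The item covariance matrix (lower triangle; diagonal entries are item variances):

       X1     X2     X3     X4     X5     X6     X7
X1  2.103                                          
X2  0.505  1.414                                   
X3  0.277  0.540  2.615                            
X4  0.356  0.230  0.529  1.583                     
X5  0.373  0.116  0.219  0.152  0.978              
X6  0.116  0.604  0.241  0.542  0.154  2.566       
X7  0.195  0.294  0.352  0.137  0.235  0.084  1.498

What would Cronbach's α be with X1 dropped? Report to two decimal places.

α = 0.54

Remaining items: X2, X3, X4, X5, X6, X7 (k = 6).
ΣVar(i) = 1.414 + 2.615 + 1.583 + 0.978 + 2.566 + 1.498 = 10.654
σ²_total = 10.654 + 2 × 4.429 = 19.512
α (item deleted) = (6/5)·(1 − 10.654/19.512) = 0.54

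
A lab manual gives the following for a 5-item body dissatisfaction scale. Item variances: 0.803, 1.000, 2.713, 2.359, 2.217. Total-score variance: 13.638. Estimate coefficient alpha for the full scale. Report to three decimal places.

coefficient alpha = 0.417

sum of item variances = 0.803 + 1.000 + 2.713 + 2.359 + 2.217 = 9.092
α = (k/(k−1))·(1 − sum of item variances/σ²_total) = (5/4)·(1 − 9.092/13.638) = 0.417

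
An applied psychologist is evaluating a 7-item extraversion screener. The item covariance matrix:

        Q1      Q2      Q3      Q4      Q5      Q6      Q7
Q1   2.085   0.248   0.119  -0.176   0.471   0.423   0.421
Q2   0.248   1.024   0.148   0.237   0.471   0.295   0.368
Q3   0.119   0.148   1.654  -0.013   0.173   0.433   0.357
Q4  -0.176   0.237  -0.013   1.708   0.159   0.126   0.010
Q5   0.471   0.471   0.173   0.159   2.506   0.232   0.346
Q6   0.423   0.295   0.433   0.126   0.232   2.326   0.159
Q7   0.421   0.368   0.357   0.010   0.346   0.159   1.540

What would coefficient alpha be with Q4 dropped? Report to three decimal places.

coefficient alpha = 0.547

Remaining items: Q1, Q2, Q3, Q5, Q6, Q7 (k = 6).
Σσᵢ² = 2.085 + 1.024 + 1.654 + 2.506 + 2.326 + 1.540 = 11.135
σ²_T = 11.135 + 2 × 4.664 = 20.463
α (item deleted) = (6/5)·(1 − 11.135/20.463) = 0.547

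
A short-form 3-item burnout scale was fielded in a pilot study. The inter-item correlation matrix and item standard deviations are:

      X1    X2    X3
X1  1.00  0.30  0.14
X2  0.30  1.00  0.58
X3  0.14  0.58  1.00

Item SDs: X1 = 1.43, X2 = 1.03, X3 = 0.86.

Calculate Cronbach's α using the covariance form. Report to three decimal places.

Cronbach's α = 0.555

Σσ²ᵢ = 1.43² + 1.03² + 0.86² = 3.8454
Covariances σ_ij = r_ij · s_i · s_j:
  σ(X1,X2) = 0.30 × 1.43 × 1.03 = 0.4419
  σ(X1,X3) = 0.14 × 1.43 × 0.86 = 0.1722
  σ(X2,X3) = 0.58 × 1.03 × 0.86 = 0.5138
σ²_T = Σσ²ᵢ + 2·Σσ_ij = 3.8454 + 2 × 1.1279 = 6.1012
α = (3/2)·(1 − 3.8454/6.1012) = 0.555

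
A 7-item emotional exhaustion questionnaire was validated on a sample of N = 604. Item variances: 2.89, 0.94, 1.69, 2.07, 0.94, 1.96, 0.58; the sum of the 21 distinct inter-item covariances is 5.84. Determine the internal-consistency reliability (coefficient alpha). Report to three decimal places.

coefficient alpha = 0.599

sum of item variances = 2.89 + 0.94 + 1.69 + 2.07 + 0.94 + 1.96 + 0.58 = 11.07
Sum of distinct covariances = 5.84
total variance = sum of item variances + 2·Σcov = 11.07 + 2 × 5.84 = 22.75
α = (7/6)·(1 − 11.07/22.75) = 0.599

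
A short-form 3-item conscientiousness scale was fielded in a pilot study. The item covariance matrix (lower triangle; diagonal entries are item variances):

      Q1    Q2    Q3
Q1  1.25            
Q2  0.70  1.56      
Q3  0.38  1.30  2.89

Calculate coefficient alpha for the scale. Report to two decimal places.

α = 0.68

Σσᵢ² = 1.25 + 1.56 + 2.89 = 5.70
Sum of off-diagonal covariances = 2.38
total variance = 5.70 + 2 × 2.38 = 10.46
α = (k/(k−1))·(1 − Σσᵢ²/total variance) = (3/2)·(1 − 5.70/10.46) = 0.68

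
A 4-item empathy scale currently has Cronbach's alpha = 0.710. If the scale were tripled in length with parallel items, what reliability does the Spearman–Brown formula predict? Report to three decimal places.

predicted reliability = 0.880

Length factor m = 3
α' = m·α / (1 + (m−1)·α)
   = 3 × 0.710 / (1 + (3 − 1) × 0.710)
   = 2.1300 / 2.4200 = 0.880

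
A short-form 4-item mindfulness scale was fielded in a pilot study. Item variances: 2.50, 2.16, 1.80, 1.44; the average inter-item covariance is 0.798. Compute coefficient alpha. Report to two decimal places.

coefficient alpha = 0.73

Σσ²ᵢ = 2.50 + 2.16 + 1.80 + 1.44 = 7.90
Sum of the 6 distinct covariances = 6 × 0.798 = 4.788
total variance = Σσ²ᵢ + 2·Σcov = 7.90 + 2 × 4.788 = 17.476
α = (4/3)·(1 − 7.90/17.476) = 0.73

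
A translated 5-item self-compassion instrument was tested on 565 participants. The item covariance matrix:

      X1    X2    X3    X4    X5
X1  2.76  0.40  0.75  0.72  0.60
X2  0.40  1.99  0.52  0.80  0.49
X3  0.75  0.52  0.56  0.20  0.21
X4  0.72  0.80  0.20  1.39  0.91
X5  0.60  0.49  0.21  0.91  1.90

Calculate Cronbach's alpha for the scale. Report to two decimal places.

Cronbach's alpha = 0.71

ΣVar(i) = 2.76 + 1.99 + 0.56 + 1.39 + 1.90 = 8.60
Sum of the distinct covariances = 5.60
total variance = 8.60 + 2 × 5.60 = 19.80
α = (k/(k−1))·(1 − ΣVar(i)/total variance) = (5/4)·(1 − 8.60/19.80) = 0.71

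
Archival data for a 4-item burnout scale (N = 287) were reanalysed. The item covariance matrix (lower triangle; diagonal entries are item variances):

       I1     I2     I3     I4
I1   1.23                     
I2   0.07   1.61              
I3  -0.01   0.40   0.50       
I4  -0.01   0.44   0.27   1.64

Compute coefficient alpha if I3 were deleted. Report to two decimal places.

Remaining items: I1, I2, I4 (k = 3).
Σσ²ᵢ = 1.23 + 1.61 + 1.64 = 4.48
total variance = 4.48 + 2 × 0.50 = 5.48
α (item deleted) = (3/2)·(1 − 4.48/5.48) = 0.27

coefficient alpha = 0.27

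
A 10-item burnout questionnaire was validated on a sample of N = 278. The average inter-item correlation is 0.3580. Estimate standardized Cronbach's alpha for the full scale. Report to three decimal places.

Standardized α = k·r̄ / (1 + (k−1)·r̄) = 10 × 0.3580 / (1 + 9 × 0.3580)
  = 3.5800 / 4.2220 = 0.848

α = 0.848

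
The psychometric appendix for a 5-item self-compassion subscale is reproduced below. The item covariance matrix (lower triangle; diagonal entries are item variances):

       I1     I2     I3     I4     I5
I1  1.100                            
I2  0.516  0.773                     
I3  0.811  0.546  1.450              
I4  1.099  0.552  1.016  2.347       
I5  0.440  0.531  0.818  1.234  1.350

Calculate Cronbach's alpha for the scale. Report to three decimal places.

α = 0.854

ΣVar(i) = 1.100 + 0.773 + 1.450 + 2.347 + 1.350 = 7.020
Sum of the distinct covariances = 7.563
σ²_total = 7.020 + 2 × 7.563 = 22.146
α = (k/(k−1))·(1 − ΣVar(i)/σ²_total) = (5/4)·(1 − 7.020/22.146) = 0.854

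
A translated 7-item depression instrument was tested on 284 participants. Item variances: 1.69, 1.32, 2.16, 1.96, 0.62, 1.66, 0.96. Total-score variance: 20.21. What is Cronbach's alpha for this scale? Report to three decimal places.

Σσ²ᵢ = 1.69 + 1.32 + 2.16 + 1.96 + 0.62 + 1.66 + 0.96 = 10.37
α = (k/(k−1))·(1 − Σσ²ᵢ/σ²_total) = (7/6)·(1 − 10.37/20.21) = 0.568

Cronbach's alpha = 0.568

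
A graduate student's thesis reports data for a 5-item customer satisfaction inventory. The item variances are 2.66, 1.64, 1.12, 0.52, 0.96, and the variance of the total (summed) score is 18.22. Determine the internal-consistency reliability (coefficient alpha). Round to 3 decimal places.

sum of item variances = 2.66 + 1.64 + 1.12 + 0.52 + 0.96 = 6.90
α = (k/(k−1))·(1 − sum of item variances/σ²_T) = (5/4)·(1 − 6.90/18.22) = 0.777

α = 0.777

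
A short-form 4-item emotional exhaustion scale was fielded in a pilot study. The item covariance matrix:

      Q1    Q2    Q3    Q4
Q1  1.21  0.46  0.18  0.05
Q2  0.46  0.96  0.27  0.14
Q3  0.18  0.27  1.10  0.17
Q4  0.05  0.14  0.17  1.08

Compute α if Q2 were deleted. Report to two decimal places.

α = 0.29

Remaining items: Q1, Q3, Q4 (k = 3).
Σσ²ᵢ = 1.21 + 1.10 + 1.08 = 3.39
σ²_total = 3.39 + 2 × 0.40 = 4.19
α (item deleted) = (3/2)·(1 − 3.39/4.19) = 0.29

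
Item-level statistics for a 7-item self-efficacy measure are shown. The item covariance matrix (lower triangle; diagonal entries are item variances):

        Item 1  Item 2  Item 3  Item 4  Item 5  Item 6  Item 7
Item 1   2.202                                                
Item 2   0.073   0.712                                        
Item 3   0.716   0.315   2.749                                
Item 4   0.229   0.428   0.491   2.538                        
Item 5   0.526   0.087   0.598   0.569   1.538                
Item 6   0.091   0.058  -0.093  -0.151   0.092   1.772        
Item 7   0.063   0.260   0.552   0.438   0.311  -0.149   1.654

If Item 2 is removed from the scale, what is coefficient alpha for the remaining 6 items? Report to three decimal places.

coefficient alpha = 0.489

Remaining items: Item 1, Item 3, Item 4, Item 5, Item 6, Item 7 (k = 6).
ΣVar(i) = 2.202 + 2.749 + 2.538 + 1.538 + 1.772 + 1.654 = 12.453
σ²_total = 12.453 + 2 × 4.283 = 21.019
α (item deleted) = (6/5)·(1 − 12.453/21.019) = 0.489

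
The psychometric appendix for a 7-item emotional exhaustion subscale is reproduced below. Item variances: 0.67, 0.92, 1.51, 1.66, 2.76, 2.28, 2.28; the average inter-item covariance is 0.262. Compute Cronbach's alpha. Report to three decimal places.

Σσᵢ² = 0.67 + 0.92 + 1.51 + 1.66 + 2.76 + 2.28 + 2.28 = 12.08
Sum of the 21 distinct covariances = 21 × 0.262 = 5.502
σ²_total = Σσᵢ² + 2·Σcov = 12.08 + 2 × 5.502 = 23.084
α = (7/6)·(1 − 12.08/23.084) = 0.556

α = 0.556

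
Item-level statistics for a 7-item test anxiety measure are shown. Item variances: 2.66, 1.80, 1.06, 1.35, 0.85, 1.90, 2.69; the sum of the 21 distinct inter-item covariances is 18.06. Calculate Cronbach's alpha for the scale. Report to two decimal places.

α = 0.87

Σσ²ᵢ = 2.66 + 1.80 + 1.06 + 1.35 + 0.85 + 1.90 + 2.69 = 12.31
Sum of distinct covariances = 18.06
Var(T) = Σσ²ᵢ + 2·Σcov = 12.31 + 2 × 18.06 = 48.43
α = (7/6)·(1 − 12.31/48.43) = 0.87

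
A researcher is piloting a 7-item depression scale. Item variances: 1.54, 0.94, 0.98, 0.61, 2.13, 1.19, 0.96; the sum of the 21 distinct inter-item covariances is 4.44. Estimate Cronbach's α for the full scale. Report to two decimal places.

α = 0.60

Σσ²ᵢ = 1.54 + 0.94 + 0.98 + 0.61 + 2.13 + 1.19 + 0.96 = 8.35
Sum of distinct covariances = 4.44
σ²_T = Σσ²ᵢ + 2·Σcov = 8.35 + 2 × 4.44 = 17.23
α = (7/6)·(1 − 8.35/17.23) = 0.60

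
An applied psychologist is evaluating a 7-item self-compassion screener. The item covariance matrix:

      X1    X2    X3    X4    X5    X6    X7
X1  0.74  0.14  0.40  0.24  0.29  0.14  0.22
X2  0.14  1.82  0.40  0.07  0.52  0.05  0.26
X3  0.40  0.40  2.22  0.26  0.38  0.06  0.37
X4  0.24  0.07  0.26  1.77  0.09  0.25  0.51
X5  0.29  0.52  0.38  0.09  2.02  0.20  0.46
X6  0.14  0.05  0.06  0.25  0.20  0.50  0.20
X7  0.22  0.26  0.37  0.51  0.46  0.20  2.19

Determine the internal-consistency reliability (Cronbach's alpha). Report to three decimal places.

α = 0.577

ΣVar(i) = 0.74 + 1.82 + 2.22 + 1.77 + 2.02 + 0.50 + 2.19 = 11.26
Sum of off-diagonal covariances = 5.51
Var(T) = 11.26 + 2 × 5.51 = 22.28
α = (k/(k−1))·(1 − ΣVar(i)/Var(T)) = (7/6)·(1 − 11.26/22.28) = 0.577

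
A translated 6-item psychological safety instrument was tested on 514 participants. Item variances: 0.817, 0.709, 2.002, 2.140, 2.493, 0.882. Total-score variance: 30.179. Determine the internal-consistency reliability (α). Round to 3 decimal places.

sum of item variances = 0.817 + 0.709 + 2.002 + 2.140 + 2.493 + 0.882 = 9.043
α = (k/(k−1))·(1 − sum of item variances/σ²_T) = (6/5)·(1 − 9.043/30.179) = 0.840

α = 0.840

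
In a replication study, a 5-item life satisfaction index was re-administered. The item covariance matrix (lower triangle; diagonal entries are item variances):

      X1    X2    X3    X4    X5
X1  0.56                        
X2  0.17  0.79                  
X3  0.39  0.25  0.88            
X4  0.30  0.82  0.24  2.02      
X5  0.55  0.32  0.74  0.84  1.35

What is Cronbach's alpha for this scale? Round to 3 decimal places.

Cronbach's alpha = 0.778

Σσ²ᵢ = 0.56 + 0.79 + 0.88 + 2.02 + 1.35 = 5.60
Sum of the distinct covariances = 4.62
σ²_T = 5.60 + 2 × 4.62 = 14.84
α = (k/(k−1))·(1 − Σσ²ᵢ/σ²_T) = (5/4)·(1 − 5.60/14.84) = 0.778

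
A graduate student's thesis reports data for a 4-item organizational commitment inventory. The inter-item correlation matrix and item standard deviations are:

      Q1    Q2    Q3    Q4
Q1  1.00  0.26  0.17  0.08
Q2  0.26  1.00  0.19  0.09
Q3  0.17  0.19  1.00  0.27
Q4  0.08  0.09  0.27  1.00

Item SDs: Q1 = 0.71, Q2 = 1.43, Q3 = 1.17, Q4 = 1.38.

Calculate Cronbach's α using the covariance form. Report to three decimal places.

Σσ²ᵢ = 0.71² + 1.43² + 1.17² + 1.38² = 5.8223
Covariances σ_ij = r_ij · s_i · s_j:
  σ(Q1,Q2) = 0.26 × 0.71 × 1.43 = 0.2640
  σ(Q1,Q3) = 0.17 × 0.71 × 1.17 = 0.1412
  σ(Q1,Q4) = 0.08 × 0.71 × 1.38 = 0.0784
  σ(Q2,Q3) = 0.19 × 1.43 × 1.17 = 0.3179
  σ(Q2,Q4) = 0.09 × 1.43 × 1.38 = 0.1776
  σ(Q3,Q4) = 0.27 × 1.17 × 1.38 = 0.4359
σ²_T = Σσ²ᵢ + 2·Σσ_ij = 5.8223 + 2 × 1.4150 = 8.6523
α = (4/3)·(1 − 5.8223/8.6523) = 0.436

Cronbach's α = 0.436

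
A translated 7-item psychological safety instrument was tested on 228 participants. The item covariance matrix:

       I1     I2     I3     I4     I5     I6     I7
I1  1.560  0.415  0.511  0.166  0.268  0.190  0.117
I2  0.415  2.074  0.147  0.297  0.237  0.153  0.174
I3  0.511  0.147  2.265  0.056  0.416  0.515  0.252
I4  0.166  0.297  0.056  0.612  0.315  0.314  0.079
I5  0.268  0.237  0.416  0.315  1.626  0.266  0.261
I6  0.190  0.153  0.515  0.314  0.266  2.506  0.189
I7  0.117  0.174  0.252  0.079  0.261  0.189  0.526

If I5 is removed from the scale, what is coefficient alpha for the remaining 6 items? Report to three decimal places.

Remaining items: I1, I2, I3, I4, I6, I7 (k = 6).
sum of item variances = 1.560 + 2.074 + 2.265 + 0.612 + 2.506 + 0.526 = 9.543
σ²_T = 9.543 + 2 × 3.575 = 16.693
α (item deleted) = (6/5)·(1 − 9.543/16.693) = 0.514

coefficient alpha = 0.514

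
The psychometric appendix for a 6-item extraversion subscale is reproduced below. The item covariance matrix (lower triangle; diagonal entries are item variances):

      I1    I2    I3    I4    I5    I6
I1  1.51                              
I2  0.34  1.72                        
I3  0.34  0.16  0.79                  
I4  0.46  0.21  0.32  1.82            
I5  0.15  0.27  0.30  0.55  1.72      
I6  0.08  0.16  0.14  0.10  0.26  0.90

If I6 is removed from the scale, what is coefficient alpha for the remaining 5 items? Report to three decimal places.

Remaining items: I1, I2, I3, I4, I5 (k = 5).
Σσ²ᵢ = 1.51 + 1.72 + 0.79 + 1.82 + 1.72 = 7.56
σ²_total = 7.56 + 2 × 3.10 = 13.76
α (item deleted) = (5/4)·(1 − 7.56/13.76) = 0.563

coefficient alpha = 0.563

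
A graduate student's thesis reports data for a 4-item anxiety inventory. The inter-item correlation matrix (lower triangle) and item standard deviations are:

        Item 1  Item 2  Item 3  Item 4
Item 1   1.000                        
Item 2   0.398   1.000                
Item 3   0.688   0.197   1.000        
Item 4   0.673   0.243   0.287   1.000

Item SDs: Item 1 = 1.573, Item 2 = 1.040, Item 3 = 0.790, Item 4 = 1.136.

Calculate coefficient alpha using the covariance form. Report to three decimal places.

α = 0.740

Σσ²ᵢ = 1.573² + 1.040² + 0.790² + 1.136² = 5.4705
Covariances σ_ij = r_ij · s_i · s_j:
  σ(Item 1,Item 2) = 0.398 × 1.573 × 1.040 = 0.6511
  σ(Item 1,Item 3) = 0.688 × 1.573 × 0.790 = 0.8550
  σ(Item 1,Item 4) = 0.673 × 1.573 × 1.136 = 1.2026
  σ(Item 2,Item 3) = 0.197 × 1.040 × 0.790 = 0.1619
  σ(Item 2,Item 4) = 0.243 × 1.040 × 1.136 = 0.2871
  σ(Item 3,Item 4) = 0.287 × 0.790 × 1.136 = 0.2576
σ²_T = Σσ²ᵢ + 2·Σσ_ij = 5.4705 + 2 × 3.4153 = 12.3011
α = (4/3)·(1 − 5.4705/12.3011) = 0.740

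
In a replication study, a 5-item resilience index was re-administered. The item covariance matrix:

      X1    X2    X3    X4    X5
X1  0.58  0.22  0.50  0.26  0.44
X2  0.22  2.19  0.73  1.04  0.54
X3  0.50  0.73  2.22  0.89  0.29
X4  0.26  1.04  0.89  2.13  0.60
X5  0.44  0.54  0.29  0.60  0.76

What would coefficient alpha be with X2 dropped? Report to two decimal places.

Remaining items: X1, X3, X4, X5 (k = 4).
ΣVar(i) = 0.58 + 2.22 + 2.13 + 0.76 = 5.69
σ²_T = 5.69 + 2 × 2.98 = 11.65
α (item deleted) = (4/3)·(1 − 5.69/11.65) = 0.68

coefficient alpha = 0.68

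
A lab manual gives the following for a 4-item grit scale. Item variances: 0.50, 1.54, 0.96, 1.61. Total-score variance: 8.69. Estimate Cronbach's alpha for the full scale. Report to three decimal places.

Σσᵢ² = 0.50 + 1.54 + 0.96 + 1.61 = 4.61
α = (k/(k−1))·(1 − Σσᵢ²/σ²_total) = (4/3)·(1 − 4.61/8.69) = 0.626

Cronbach's alpha = 0.626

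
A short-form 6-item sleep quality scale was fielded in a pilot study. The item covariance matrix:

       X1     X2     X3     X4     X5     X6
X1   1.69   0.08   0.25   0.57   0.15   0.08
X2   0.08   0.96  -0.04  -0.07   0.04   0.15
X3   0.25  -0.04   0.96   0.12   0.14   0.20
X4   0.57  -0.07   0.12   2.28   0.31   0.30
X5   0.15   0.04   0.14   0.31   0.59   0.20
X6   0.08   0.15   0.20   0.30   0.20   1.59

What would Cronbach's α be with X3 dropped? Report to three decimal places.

Cronbach's α = 0.422

Remaining items: X1, X2, X4, X5, X6 (k = 5).
ΣVar(i) = 1.69 + 0.96 + 2.28 + 0.59 + 1.59 = 7.11
σ²_total = 7.11 + 2 × 1.81 = 10.73
α (item deleted) = (5/4)·(1 − 7.11/10.73) = 0.422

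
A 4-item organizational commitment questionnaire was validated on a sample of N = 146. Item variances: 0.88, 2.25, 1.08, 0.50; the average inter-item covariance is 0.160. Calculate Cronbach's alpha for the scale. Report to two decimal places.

sum of item variances = 0.88 + 2.25 + 1.08 + 0.50 = 4.71
Sum of the 6 distinct covariances = 6 × 0.160 = 0.960
Var(T) = sum of item variances + 2·Σcov = 4.71 + 2 × 0.960 = 6.630
α = (4/3)·(1 − 4.71/6.630) = 0.39

α = 0.39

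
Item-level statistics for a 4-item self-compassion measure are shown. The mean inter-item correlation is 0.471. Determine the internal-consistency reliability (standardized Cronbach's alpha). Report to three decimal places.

Standardized α = k·r̄ / (1 + (k−1)·r̄) = 4 × 0.471 / (1 + 3 × 0.471)
  = 1.8840 / 2.4130 = 0.781

α = 0.781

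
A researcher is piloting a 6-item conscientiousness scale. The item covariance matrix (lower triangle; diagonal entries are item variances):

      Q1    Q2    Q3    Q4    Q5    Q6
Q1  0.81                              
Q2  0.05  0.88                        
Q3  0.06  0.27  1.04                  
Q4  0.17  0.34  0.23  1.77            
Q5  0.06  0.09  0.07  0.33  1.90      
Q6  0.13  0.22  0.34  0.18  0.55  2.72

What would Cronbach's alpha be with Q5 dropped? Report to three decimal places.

Remaining items: Q1, Q2, Q3, Q4, Q6 (k = 5).
Σσᵢ² = 0.81 + 0.88 + 1.04 + 1.77 + 2.72 = 7.22
total variance = 7.22 + 2 × 1.99 = 11.20
α (item deleted) = (5/4)·(1 − 7.22/11.20) = 0.444

Cronbach's alpha = 0.444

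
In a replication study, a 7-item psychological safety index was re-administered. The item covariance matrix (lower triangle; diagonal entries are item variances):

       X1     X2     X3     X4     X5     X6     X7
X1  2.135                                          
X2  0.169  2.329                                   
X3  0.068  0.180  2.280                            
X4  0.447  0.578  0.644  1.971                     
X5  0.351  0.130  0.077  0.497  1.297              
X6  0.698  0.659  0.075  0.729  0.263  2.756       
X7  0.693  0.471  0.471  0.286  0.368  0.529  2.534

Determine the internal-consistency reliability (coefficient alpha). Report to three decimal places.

coefficient alpha = 0.610

sum of item variances = 2.135 + 2.329 + 2.280 + 1.971 + 1.297 + 2.756 + 2.534 = 15.302
Sum of the distinct covariances = 8.383
Var(T) = 15.302 + 2 × 8.383 = 32.068
α = (k/(k−1))·(1 − sum of item variances/Var(T)) = (7/6)·(1 − 15.302/32.068) = 0.610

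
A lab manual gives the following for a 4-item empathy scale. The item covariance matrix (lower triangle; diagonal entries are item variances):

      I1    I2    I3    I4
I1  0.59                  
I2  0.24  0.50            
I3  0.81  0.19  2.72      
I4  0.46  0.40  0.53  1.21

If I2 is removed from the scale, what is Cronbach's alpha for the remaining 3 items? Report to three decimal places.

Remaining items: I1, I3, I4 (k = 3).
Σσᵢ² = 0.59 + 2.72 + 1.21 = 4.52
σ²_total = 4.52 + 2 × 1.80 = 8.12
α (item deleted) = (3/2)·(1 − 4.52/8.12) = 0.665

Cronbach's alpha = 0.665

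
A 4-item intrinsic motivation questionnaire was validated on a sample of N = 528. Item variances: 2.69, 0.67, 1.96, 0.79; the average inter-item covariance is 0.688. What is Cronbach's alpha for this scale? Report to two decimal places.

α = 0.77

Σσ²ᵢ = 2.69 + 0.67 + 1.96 + 0.79 = 6.11
Sum of the 6 distinct covariances = 6 × 0.688 = 4.128
total variance = Σσ²ᵢ + 2·Σcov = 6.11 + 2 × 4.128 = 14.366
α = (4/3)·(1 − 6.11/14.366) = 0.77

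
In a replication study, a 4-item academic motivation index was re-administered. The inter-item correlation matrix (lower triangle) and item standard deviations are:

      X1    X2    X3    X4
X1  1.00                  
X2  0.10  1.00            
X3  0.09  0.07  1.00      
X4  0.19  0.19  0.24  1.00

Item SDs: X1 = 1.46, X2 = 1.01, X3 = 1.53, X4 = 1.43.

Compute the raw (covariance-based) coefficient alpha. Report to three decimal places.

Σσ²ᵢ = 1.46² + 1.01² + 1.53² + 1.43² = 7.5375
Covariances σ_ij = r_ij · s_i · s_j:
  σ(X1,X2) = 0.10 × 1.46 × 1.01 = 0.1475
  σ(X1,X3) = 0.09 × 1.46 × 1.53 = 0.2010
  σ(X1,X4) = 0.19 × 1.46 × 1.43 = 0.3967
  σ(X2,X3) = 0.07 × 1.01 × 1.53 = 0.1082
  σ(X2,X4) = 0.19 × 1.01 × 1.43 = 0.2744
  σ(X3,X4) = 0.24 × 1.53 × 1.43 = 0.5251
σ²_T = Σσ²ᵢ + 2·Σσ_ij = 7.5375 + 2 × 1.6529 = 10.8433
α = (4/3)·(1 − 7.5375/10.8433) = 0.406

coefficient alpha = 0.406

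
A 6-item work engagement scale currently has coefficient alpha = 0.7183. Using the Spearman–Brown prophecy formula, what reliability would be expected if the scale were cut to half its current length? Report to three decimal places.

predicted reliability = 0.560

Length factor m = 1/2
α' = m·α / (1 − (1−m)·α)
   = 1/2 × 0.7183 / (1 − (1 − 1/2) × 0.7183)
   = 0.3592 / 0.6408 = 0.560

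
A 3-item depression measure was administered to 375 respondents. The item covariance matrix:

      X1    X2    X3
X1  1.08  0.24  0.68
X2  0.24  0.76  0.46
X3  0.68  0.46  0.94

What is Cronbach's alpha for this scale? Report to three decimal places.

ΣVar(i) = 1.08 + 0.76 + 0.94 = 2.78
Σ_{i<j} σ_ij = 1.38
σ²_T = 2.78 + 2 × 1.38 = 5.54
α = (k/(k−1))·(1 − ΣVar(i)/σ²_T) = (3/2)·(1 − 2.78/5.54) = 0.747

Cronbach's alpha = 0.747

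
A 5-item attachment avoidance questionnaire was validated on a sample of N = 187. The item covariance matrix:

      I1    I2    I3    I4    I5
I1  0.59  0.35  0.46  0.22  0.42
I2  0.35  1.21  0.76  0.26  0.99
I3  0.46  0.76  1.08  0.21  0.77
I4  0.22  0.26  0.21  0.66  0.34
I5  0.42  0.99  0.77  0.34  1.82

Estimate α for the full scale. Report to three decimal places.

sum of item variances = 0.59 + 1.21 + 1.08 + 0.66 + 1.82 = 5.36
Sum of the distinct covariances = 4.78
σ²_total = 5.36 + 2 × 4.78 = 14.92
α = (k/(k−1))·(1 − sum of item variances/σ²_total) = (5/4)·(1 − 5.36/14.92) = 0.801

α = 0.801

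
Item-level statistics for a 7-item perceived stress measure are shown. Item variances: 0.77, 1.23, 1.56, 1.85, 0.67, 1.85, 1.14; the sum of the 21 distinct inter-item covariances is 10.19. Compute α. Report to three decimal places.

α = 0.807

ΣVar(i) = 0.77 + 1.23 + 1.56 + 1.85 + 0.67 + 1.85 + 1.14 = 9.07
Sum of distinct covariances = 10.19
σ²_T = ΣVar(i) + 2·Σcov = 9.07 + 2 × 10.19 = 29.45
α = (7/6)·(1 − 9.07/29.45) = 0.807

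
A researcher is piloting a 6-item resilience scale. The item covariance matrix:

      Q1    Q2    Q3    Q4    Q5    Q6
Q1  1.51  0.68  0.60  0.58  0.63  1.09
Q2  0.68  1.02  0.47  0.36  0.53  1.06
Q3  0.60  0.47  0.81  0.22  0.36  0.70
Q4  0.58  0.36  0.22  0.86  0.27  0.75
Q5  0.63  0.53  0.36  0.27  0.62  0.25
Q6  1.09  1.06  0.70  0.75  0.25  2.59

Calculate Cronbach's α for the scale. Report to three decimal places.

sum of item variances = 1.51 + 1.02 + 0.81 + 0.86 + 0.62 + 2.59 = 7.41
Sum of the distinct covariances = 8.55
σ²_T = 7.41 + 2 × 8.55 = 24.51
α = (k/(k−1))·(1 − sum of item variances/σ²_T) = (6/5)·(1 − 7.41/24.51) = 0.837

Cronbach's α = 0.837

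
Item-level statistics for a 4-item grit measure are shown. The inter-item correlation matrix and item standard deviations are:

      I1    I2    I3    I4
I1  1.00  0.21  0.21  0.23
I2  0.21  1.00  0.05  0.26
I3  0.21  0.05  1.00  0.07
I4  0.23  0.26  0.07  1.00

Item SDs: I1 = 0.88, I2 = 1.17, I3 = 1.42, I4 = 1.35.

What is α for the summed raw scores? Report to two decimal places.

α = 0.42

Σσ²ᵢ = 0.88² + 1.17² + 1.42² + 1.35² = 5.9822
Covariances σ_ij = r_ij · s_i · s_j:
  σ(I1,I2) = 0.21 × 0.88 × 1.17 = 0.2162
  σ(I1,I3) = 0.21 × 0.88 × 1.42 = 0.2624
  σ(I1,I4) = 0.23 × 0.88 × 1.35 = 0.2732
  σ(I2,I3) = 0.05 × 1.17 × 1.42 = 0.0831
  σ(I2,I4) = 0.26 × 1.17 × 1.35 = 0.4107
  σ(I3,I4) = 0.07 × 1.42 × 1.35 = 0.1342
σ²_T = Σσ²ᵢ + 2·Σσ_ij = 5.9822 + 2 × 1.3798 = 8.7418
α = (4/3)·(1 − 5.9822/8.7418) = 0.42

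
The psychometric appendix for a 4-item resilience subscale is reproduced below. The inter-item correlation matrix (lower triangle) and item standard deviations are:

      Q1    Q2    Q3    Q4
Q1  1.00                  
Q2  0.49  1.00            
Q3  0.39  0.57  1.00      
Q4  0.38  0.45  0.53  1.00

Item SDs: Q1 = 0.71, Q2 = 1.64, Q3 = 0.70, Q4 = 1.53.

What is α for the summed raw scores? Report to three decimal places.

Σσ²ᵢ = 0.71² + 1.64² + 0.70² + 1.53² = 6.0246
Covariances σ_ij = r_ij · s_i · s_j:
  σ(Q1,Q2) = 0.49 × 0.71 × 1.64 = 0.5706
  σ(Q1,Q3) = 0.39 × 0.71 × 0.70 = 0.1938
  σ(Q1,Q4) = 0.38 × 0.71 × 1.53 = 0.4128
  σ(Q2,Q3) = 0.57 × 1.64 × 0.70 = 0.6544
  σ(Q2,Q4) = 0.45 × 1.64 × 1.53 = 1.1291
  σ(Q3,Q4) = 0.53 × 0.70 × 1.53 = 0.5676
σ²_T = Σσ²ᵢ + 2·Σσ_ij = 6.0246 + 2 × 3.5283 = 13.0812
α = (4/3)·(1 − 6.0246/13.0812) = 0.719

α = 0.719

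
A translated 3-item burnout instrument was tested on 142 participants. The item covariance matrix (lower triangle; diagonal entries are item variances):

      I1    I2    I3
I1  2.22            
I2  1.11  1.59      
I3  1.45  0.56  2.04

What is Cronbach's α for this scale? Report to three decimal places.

α = 0.774

ΣVar(i) = 2.22 + 1.59 + 2.04 = 5.85
Sum of off-diagonal covariances = 3.12
Var(T) = 5.85 + 2 × 3.12 = 12.09
α = (k/(k−1))·(1 − ΣVar(i)/Var(T)) = (3/2)·(1 − 5.85/12.09) = 0.774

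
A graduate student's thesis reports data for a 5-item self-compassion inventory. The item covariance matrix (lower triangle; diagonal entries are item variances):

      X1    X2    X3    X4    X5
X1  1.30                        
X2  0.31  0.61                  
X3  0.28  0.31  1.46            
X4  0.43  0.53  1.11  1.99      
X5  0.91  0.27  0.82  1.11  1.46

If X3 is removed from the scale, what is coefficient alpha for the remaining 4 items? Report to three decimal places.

α = 0.761

Remaining items: X1, X2, X4, X5 (k = 4).
ΣVar(i) = 1.30 + 0.61 + 1.99 + 1.46 = 5.36
total variance = 5.36 + 2 × 3.56 = 12.48
α (item deleted) = (4/3)·(1 − 5.36/12.48) = 0.761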